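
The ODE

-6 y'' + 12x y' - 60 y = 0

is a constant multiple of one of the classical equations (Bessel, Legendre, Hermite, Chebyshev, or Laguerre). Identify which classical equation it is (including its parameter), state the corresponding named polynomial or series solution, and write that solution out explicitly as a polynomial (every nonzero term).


All three coefficients share the factor -6; dividing through by -6 gives  y'' - 2x y' + 10 y = 0.
This matches the Hermite equation y'' - 2x y' + 2n y = 0 with 2n = 10, so n = 5; the polynomial solution is H_5(x).
With y = sum_k a_k x^k, matching x^k gives (k+2)(k+1) a_{k+2} = 2(k - n) a_k = 2(k - 5) a_k. The right side vanishes at k = 5, so the series with the parity of 5 terminates at degree 5.
Standard normalization: leading coefficient of H_n is 2^n, so a_5 = 2^5 = 32. Work downward with a_k = (k+1)(k+2) a_{k+2} / (2(k - n)):
  a_3 = (4)(5)(32) / (2(3 - 5)) = 640/(-4) = -160
  a_1 = (2)(3)(-160) / (2(1 - 5)) = -960/(-8) = 120
Hence H_5(x) = 32 x^5 - 160 x^3 + 120 x.

H_5(x); series = 32 x^5 - 160 x^3 + 120 x


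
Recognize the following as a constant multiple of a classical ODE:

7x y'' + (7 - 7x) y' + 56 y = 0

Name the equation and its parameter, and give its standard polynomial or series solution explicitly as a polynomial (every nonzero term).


All three coefficients share the factor 7; dividing through by 7 gives  x y'' + (1 - x) y' + 8 y = 0.
This matches the Laguerre equation x y'' + (1 - x) y' + n y = 0 with n = 8; the polynomial solution is L_8(x).
With y = sum_k a_k x^k, matching x^k gives (k+1)k a_{k+1} + (k+1) a_{k+1} - k a_k + n a_k = 0, i.e. (k+1)^2 a_{k+1} = (k - n) a_k = (k - 8) a_k. The right side vanishes at k = 8, so the series terminates at degree 8.
Standard normalization L_n(0) = 1 gives a_0 = 1. Work upward with a_{k+1} = (k - 8) a_k / (k+1)^2:
  a_1 = (0 - 8)(1) / 1^2 = -8/1 = -8
  a_2 = (1 - 8)(-8) / 2^2 = 56/4 = 14
  a_3 = (2 - 8)(14) / 3^2 = -84/9 = -28/3
  a_4 = (3 - 8)(-28/3) / 4^2 = (140/3)/16 = 35/12
  a_5 = (4 - 8)(35/12) / 5^2 = (-35/3)/25 = -7/15
  a_6 = (5 - 8)(-7/15) / 6^2 = (7/5)/36 = 7/180
  a_7 = (6 - 8)(7/180) / 7^2 = (-7/90)/49 = -1/630
  a_8 = (7 - 8)(-1/630) / 8^2 = (1/630)/64 = 1/40320
Hence L_8(x) = x^8/40320 - x^7/630 + 7 x^6/180 - 7 x^5/15 + 35 x^4/12 - 28 x^3/3 + 14 x^2 - 8 x + 1.

L_8(x); series = x^8/40320 - x^7/630 + 7 x^6/180 - 7 x^5/15 + 35 x^4/12 - 28 x^3/3 + 14 x^2 - 8 x + 1


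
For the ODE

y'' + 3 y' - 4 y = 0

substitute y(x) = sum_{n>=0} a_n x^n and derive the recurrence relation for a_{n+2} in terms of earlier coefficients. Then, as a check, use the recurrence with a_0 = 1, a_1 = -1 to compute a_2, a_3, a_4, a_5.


Substitute y = sum_n a_n x^n.
y''(x) has coefficient (n+2)(n+1) a_{n+2} at x^n;
3 y'(x) has coefficient 3 (n+1) a_{n+1} at x^n;
-4 y(x) has coefficient -4 a_n at x^n.
Matching x^n: (n+2)(n+1) a_{n+2} + 3 (n+1) a_{n+1} - 4 a_n = 0.
Thus a_{n+2} = [-3 (n+1) a_{n+1} + 4 a_n] / ((n+1)(n+2)).

Check with a_0 = 1, a_1 = -1 (apply the recurrence for n = 0, 1, 2, 3): a_0 = 1, a_1 = -1, a_2 = 7/2, a_3 = -25/6, a_4 = 103/24, a_5 = -409/120.

a_(n+2) = [-3 (n+1) a_(n+1) + 4 a_n] / ((n+1)(n+2)); check: a_0 = 1, a_1 = -1, a_2 = 7/2, a_3 = -25/6, a_4 = 103/24, a_5 = -409/120


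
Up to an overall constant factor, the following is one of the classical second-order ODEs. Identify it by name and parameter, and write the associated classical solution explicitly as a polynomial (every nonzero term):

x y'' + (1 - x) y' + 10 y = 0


The equation is already in a standard form:  x y'' + (1 - x) y' + 10 y = 0.
This matches the Laguerre equation x y'' + (1 - x) y' + n y = 0 with n = 10; the polynomial solution is L_10(x).
With y = sum_k a_k x^k, matching x^k gives (k+1)k a_{k+1} + (k+1) a_{k+1} - k a_k + n a_k = 0, i.e. (k+1)^2 a_{k+1} = (k - n) a_k = (k - 10) a_k. The right side vanishes at k = 10, so the series terminates at degree 10.
Standard normalization L_n(0) = 1 gives a_0 = 1. Work upward with a_{k+1} = (k - 10) a_k / (k+1)^2:
  a_1 = (0 - 10)(1) / 1^2 = -10/1 = -10
  a_2 = (1 - 10)(-10) / 2^2 = 90/4 = 45/2
  a_3 = (2 - 10)(45/2) / 3^2 = -180/9 = -20
  a_4 = (3 - 10)(-20) / 4^2 = 140/16 = 35/4
  a_5 = (4 - 10)(35/4) / 5^2 = (-105/2)/25 = -21/10
  a_6 = (5 - 10)(-21/10) / 6^2 = (21/2)/36 = 7/24
  a_7 = (6 - 10)(7/24) / 7^2 = (-7/6)/49 = -1/42
  a_8 = (7 - 10)(-1/42) / 8^2 = (1/14)/64 = 1/896
  a_9 = (8 - 10)(1/896) / 9^2 = (-1/448)/81 = -1/36288
  a_10 = (9 - 10)(-1/36288) / 10^2 = (1/36288)/100 = 1/3628800
Hence L_10(x) = x^10/3628800 - x^9/36288 + x^8/896 - x^7/42 + 7 x^6/24 - 21 x^5/10 + 35 x^4/4 - 20 x^3 + 45 x^2/2 - 10 x + 1.

L_10(x); series = x^10/3628800 - x^9/36288 + x^8/896 - x^7/42 + 7 x^6/24 - 21 x^5/10 + 35 x^4/4 - 20 x^3 + 45 x^2/2 - 10 x + 1


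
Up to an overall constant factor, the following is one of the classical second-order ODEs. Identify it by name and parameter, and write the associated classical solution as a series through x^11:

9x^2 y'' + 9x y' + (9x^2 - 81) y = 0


All three coefficients share the factor 9; dividing through by 9 gives  x^2 y'' + x y' + (x^2 - 9) y = 0.
This matches the Bessel equation x^2 y'' + x y' + (x^2 - nu^2) y = 0 with nu^2 = 9, so nu = 3; the solution bounded at x = 0 is J_3(x).
Frobenius at x = 0: indicial roots ±nu; for r = nu the recurrence k(k + 2nu) c_k = -c_{k-2} gives the standard series J_nu(x) = sum_{k>=0} (-1)^k / (k! (k+nu)!) (x/2)^(2k+nu). Evaluate the first 5 terms:
  k = 0: (-1)^0 / (0! * 3! * 2^3) x^3 = 1/(1*6*8) x^3 = (1/48) x^3
  k = 1: (-1)^1 / (1! * 4! * 2^5) x^5 = -1/(1*24*32) x^5 = (-1/768) x^5
  k = 2: (-1)^2 / (2! * 5! * 2^7) x^7 = 1/(2*120*128) x^7 = (1/30720) x^7
  k = 3: (-1)^3 / (3! * 6! * 2^9) x^9 = -1/(6*720*512) x^9 = (-1/2211840) x^9
  k = 4: (-1)^4 / (4! * 7! * 2^11) x^11 = 1/(24*5040*2048) x^11 = (1/247726080) x^11
Hence J_3(x) = x^11/247726080 - x^9/2211840 + x^7/30720 - x^5/768 + x^3/48 + ....

J_3(x); series = x^11/247726080 - x^9/2211840 + x^7/30720 - x^5/768 + x^3/48


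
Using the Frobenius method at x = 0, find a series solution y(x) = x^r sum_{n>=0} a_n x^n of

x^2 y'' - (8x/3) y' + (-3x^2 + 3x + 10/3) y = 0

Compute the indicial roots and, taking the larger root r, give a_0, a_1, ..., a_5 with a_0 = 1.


Write in Frobenius form y'' + (p(x)/x) y' + (q(x)/x^2) y = 0:
  p(x) = -8/3,  q(x) = -3x^2 + 3x + 10/3.
Indicial equation: r(r-1) + (-8/3) r + (10/3) = 0 -> roots r_1 = 2, r_2 = 5/3.
Take r = r_1 = 2. Let y(x) = x^r sum_{n>=0} a_n x^n with a_0 = 1.
Substitute y = x^r sum a_n x^n and match x^{r+n}. The recurrence is
  D(n) a_n + 3 a_{n-1} - 3 a_{n-2} = 0,  where D(n) = (r+n)(r+n-1) + (-8/3)(r+n) + (10/3).
  a_n = [-3 a_{n-1} + 3 a_{n-2}] / D(n).
Since the indicial polynomial factors as (r - r_1)(r - r_2), D(n) = (r_1 + n - r_1)(r_1 + n - r_2) = n(n + 1/3).
Evaluating step by step (a_0 = 1):
  n = 1: D(1) = 1(1 + 1/3) = 4/3; numerator = -3(1) = -3; a_1 = (-3)/(4/3) = -9/4
  n = 2: D(2) = 2(2 + 1/3) = 14/3; numerator = -3(-9/4) + 3(1) = 39/4; a_2 = (39/4)/(14/3) = 117/56
  n = 3: D(3) = 3(3 + 1/3) = 10; numerator = -3(117/56) + 3(-9/4) = -729/56; a_3 = (-729/56)/(10) = -729/560
  n = 4: D(4) = 4(4 + 1/3) = 52/3; numerator = -3(-729/560) + 3(117/56) = 5697/560; a_4 = (5697/560)/(52/3) = 17091/29120
  n = 5: D(5) = 5(5 + 1/3) = 80/3; numerator = -3(17091/29120) + 3(-729/560) = -23571/4160; a_5 = (-23571/4160)/(80/3) = -70713/332800

r = 2; a_0 = 1; a_1 = -9/4; a_2 = 117/56; a_3 = -729/560; a_4 = 17091/29120; a_5 = -70713/332800


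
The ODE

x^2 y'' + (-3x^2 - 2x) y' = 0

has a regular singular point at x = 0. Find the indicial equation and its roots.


Divide by x^2 to reach normal form y'' + P_1(x) y' + P_2(x) y = 0 with P_1(x) = -3 - 2/x and P_2(x) = 0.
x = 0 is a singular point because the y'-coefficient -3 - 2/x has a pole at x = 0.
It is a regular singular point because x P_1(x) = p(x) = -3x - 2 and x^2 P_2(x) = q(x) = 0 are polynomials, hence analytic at x = 0.
p(0) = -2,  q(0) = 0.
Indicial equation: r(r-1) + p(0) r + q(0) = 0, i.e. r^2 + (p(0) - 1) r + q(0) = 0, i.e. r^2 - 3 r = 0.
Discriminant: (-3)^2 - 4(0) = 9, so r = (3 ± 3)/2.
Solving: r_1 = 3, r_2 = 0.

indicial: r^2 - 3 r = 0; roots r_1 = 3, r_2 = 0


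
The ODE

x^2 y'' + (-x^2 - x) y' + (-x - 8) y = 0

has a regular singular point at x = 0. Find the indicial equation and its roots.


Divide by x^2 to reach normal form y'' + P_1(x) y' + P_2(x) y = 0 with P_1(x) = -1 - 1/x and P_2(x) = -1/x - 8/x^2.
x = 0 is a singular point because the y'-coefficient -1 - 1/x has a pole at x = 0 and the y-coefficient -1/x - 8/x^2 has a pole at x = 0.
It is a regular singular point because x P_1(x) = p(x) = -x - 1 and x^2 P_2(x) = q(x) = -x - 8 are polynomials, hence analytic at x = 0.
p(0) = -1,  q(0) = -8.
Indicial equation: r(r-1) + p(0) r + q(0) = 0, i.e. r^2 + (p(0) - 1) r + q(0) = 0, i.e. r^2 - 2 r - 8 = 0.
Discriminant: (-2)^2 - 4(-8) = 36, so r = (2 ± 6)/2.
Solving: r_1 = 4, r_2 = -2.

indicial: r^2 - 2 r - 8 = 0; roots r_1 = 4, r_2 = -2


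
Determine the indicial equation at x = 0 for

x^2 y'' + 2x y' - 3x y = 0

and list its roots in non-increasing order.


Divide by x^2 to reach normal form y'' + P_1(x) y' + P_2(x) y = 0 with P_1(x) = 2/x and P_2(x) = -3/x.
x = 0 is a singular point because the y'-coefficient 2/x has a pole at x = 0 and the y-coefficient -3/x has a pole at x = 0.
It is a regular singular point because x P_1(x) = p(x) = 2 and x^2 P_2(x) = q(x) = -3x are polynomials, hence analytic at x = 0.
p(0) = 2,  q(0) = 0.
Indicial equation: r(r-1) + p(0) r + q(0) = 0, i.e. r^2 + (p(0) - 1) r + q(0) = 0, i.e. r^2 + 1 r = 0.
Discriminant: (1)^2 - 4(0) = 1, so r = (-1 ± 1)/2.
Solving: r_1 = 0, r_2 = -1.

indicial: r^2 + 1 r = 0; roots r_1 = 0, r_2 = -1


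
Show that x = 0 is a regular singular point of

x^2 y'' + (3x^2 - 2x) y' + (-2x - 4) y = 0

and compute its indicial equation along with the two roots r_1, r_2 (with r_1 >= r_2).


Divide by x^2 to reach normal form y'' + P_1(x) y' + P_2(x) y = 0 with P_1(x) = 3 - 2/x and P_2(x) = -2/x - 4/x^2.
x = 0 is a singular point because the y'-coefficient 3 - 2/x has a pole at x = 0 and the y-coefficient -2/x - 4/x^2 has a pole at x = 0.
It is a regular singular point because x P_1(x) = p(x) = 3x - 2 and x^2 P_2(x) = q(x) = -2x - 4 are polynomials, hence analytic at x = 0.
p(0) = -2,  q(0) = -4.
Indicial equation: r(r-1) + p(0) r + q(0) = 0, i.e. r^2 + (p(0) - 1) r + q(0) = 0, i.e. r^2 - 3 r - 4 = 0.
Discriminant: (-3)^2 - 4(-4) = 25, so r = (3 ± 5)/2.
Solving: r_1 = 4, r_2 = -1.

indicial: r^2 - 3 r - 4 = 0; roots r_1 = 4, r_2 = -1


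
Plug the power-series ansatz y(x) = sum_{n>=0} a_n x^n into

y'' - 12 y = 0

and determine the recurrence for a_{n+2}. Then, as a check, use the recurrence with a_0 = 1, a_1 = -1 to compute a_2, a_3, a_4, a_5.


Substitute y = sum_n a_n x^n into y'' + (const) y = 0.
y''(x) = sum_{n>=0} (n+2)(n+1) a_{n+2} x^n.
The ODE becomes sum_n [(n+2)(n+1) a_{n+2} - 12 a_n] x^n = 0.
Setting each coefficient to zero gives the recurrence:
  (n+2)(n+1) a_{n+2} - 12 a_n = 0,
  a_{n+2} = 12 / ((n+1)(n+2)) a_n.

Check with a_0 = 1, a_1 = -1 (apply the recurrence for n = 0, 1, 2, 3): a_0 = 1, a_1 = -1, a_2 = 6, a_3 = -2, a_4 = 6, a_5 = -6/5.

a_{n+2} = 12/((n+1)(n+2)) * a_n; check: a_0 = 1, a_1 = -1, a_2 = 6, a_3 = -2, a_4 = 6, a_5 = -6/5


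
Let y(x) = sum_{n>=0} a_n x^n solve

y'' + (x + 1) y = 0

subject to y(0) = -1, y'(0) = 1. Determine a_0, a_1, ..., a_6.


Ansatz: y(x) = sum_{n>=0} a_n x^n, so y'(x) = sum_{n>=1} n a_n x^(n-1) and y''(x) = sum_{n>=2} n(n-1) a_n x^(n-2).
Substitute into P(x) y'' + Q(x) y' + R(x) y = 0 with P(x) = 1, Q(x) = 0, R(x) = x + 1, and match powers of x.
Initial conditions: a_0 = -1, a_1 = 1.
Setting the coefficient of each power of x to zero and solving order by order (substituting the coefficients already found):
  x^0: 2 a_2 + a_0 = 0  ->  2 a_2 = -a_0 = 1  ->  a_2 = 1/2
  x^1: 6 a_3 + a_1 + a_0 = 0  ->  6 a_3 = -a_1 - a_0 = 0  ->  a_3 = 0
  x^2: 12 a_4 + a_2 + a_1 = 0  ->  12 a_4 = -a_2 - a_1 = -3/2  ->  a_4 = -1/8
  x^3: 20 a_5 + a_3 + a_2 = 0  ->  20 a_5 = -a_3 - a_2 = -1/2  ->  a_5 = -1/40
  x^4: 30 a_6 + a_4 + a_3 = 0  ->  30 a_6 = -a_4 - a_3 = 1/8  ->  a_6 = 1/240
Truncated series: y(x) = -1 + x + (1/2) x^2 - (1/8) x^4 - (1/40) x^5 + (1/240) x^6 + O(x^7).

a_0 = -1; a_1 = 1; a_2 = 1/2; a_3 = 0; a_4 = -1/8; a_5 = -1/40; a_6 = 1/240


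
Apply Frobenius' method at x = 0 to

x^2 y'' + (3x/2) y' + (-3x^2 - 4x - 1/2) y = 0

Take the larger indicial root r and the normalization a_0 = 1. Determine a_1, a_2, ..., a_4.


Write in Frobenius form y'' + (p(x)/x) y' + (q(x)/x^2) y = 0:
  p(x) = 3/2,  q(x) = -3x^2 - 4x - 1/2.
Indicial equation: r(r-1) + (3/2) r + (-1/2) = 0 -> roots r_1 = 1/2, r_2 = -1.
Take r = r_1 = 1/2. Let y(x) = x^r sum_{n>=0} a_n x^n with a_0 = 1.
Substitute y = x^r sum a_n x^n and match x^{r+n}. The recurrence is
  D(n) a_n - 4 a_{n-1} - 3 a_{n-2} = 0,  where D(n) = (r+n)(r+n-1) + (3/2)(r+n) + (-1/2).
  a_n = [4 a_{n-1} + 3 a_{n-2}] / D(n).
Since the indicial polynomial factors as (r - r_1)(r - r_2), D(n) = (r_1 + n - r_1)(r_1 + n - r_2) = n(n + 3/2).
Evaluating step by step (a_0 = 1):
  n = 1: D(1) = 1(1 + 3/2) = 5/2; numerator = 4(1) = 4; a_1 = (4)/(5/2) = 8/5
  n = 2: D(2) = 2(2 + 3/2) = 7; numerator = 4(8/5) + 3(1) = 47/5; a_2 = (47/5)/(7) = 47/35
  n = 3: D(3) = 3(3 + 3/2) = 27/2; numerator = 4(47/35) + 3(8/5) = 356/35; a_3 = (356/35)/(27/2) = 712/945
  n = 4: D(4) = 4(4 + 3/2) = 22; numerator = 4(712/945) + 3(47/35) = 1331/189; a_4 = (1331/189)/(22) = 121/378

r = 1/2; a_0 = 1; a_1 = 8/5; a_2 = 47/35; a_3 = 712/945; a_4 = 121/378


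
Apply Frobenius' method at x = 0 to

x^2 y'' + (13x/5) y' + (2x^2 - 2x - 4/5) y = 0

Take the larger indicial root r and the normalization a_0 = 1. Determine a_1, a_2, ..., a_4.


Write in Frobenius form y'' + (p(x)/x) y' + (q(x)/x^2) y = 0:
  p(x) = 13/5,  q(x) = 2x^2 - 2x - 4/5.
Indicial equation: r(r-1) + (13/5) r + (-4/5) = 0 -> roots r_1 = 2/5, r_2 = -2.
Take r = r_1 = 2/5. Let y(x) = x^r sum_{n>=0} a_n x^n with a_0 = 1.
Substitute y = x^r sum a_n x^n and match x^{r+n}. The recurrence is
  D(n) a_n - 2 a_{n-1} + 2 a_{n-2} = 0,  where D(n) = (r+n)(r+n-1) + (13/5)(r+n) + (-4/5).
  a_n = [2 a_{n-1} - 2 a_{n-2}] / D(n).
Since the indicial polynomial factors as (r - r_1)(r - r_2), D(n) = (r_1 + n - r_1)(r_1 + n - r_2) = n(n + 12/5).
Evaluating step by step (a_0 = 1):
  n = 1: D(1) = 1(1 + 12/5) = 17/5; numerator = 2(1) = 2; a_1 = (2)/(17/5) = 10/17
  n = 2: D(2) = 2(2 + 12/5) = 44/5; numerator = 2(10/17) - 2(1) = -14/17; a_2 = (-14/17)/(44/5) = -35/374
  n = 3: D(3) = 3(3 + 12/5) = 81/5; numerator = 2(-35/374) - 2(10/17) = -15/11; a_3 = (-15/11)/(81/5) = -25/297
  n = 4: D(4) = 4(4 + 12/5) = 128/5; numerator = 2(-25/297) - 2(-35/374) = 95/5049; a_4 = (95/5049)/(128/5) = 475/646272

r = 2/5; a_0 = 1; a_1 = 10/17; a_2 = -35/374; a_3 = -25/297; a_4 = 475/646272


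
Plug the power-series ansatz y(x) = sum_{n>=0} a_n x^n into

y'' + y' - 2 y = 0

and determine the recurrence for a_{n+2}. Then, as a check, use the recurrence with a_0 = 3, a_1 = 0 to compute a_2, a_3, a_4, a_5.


Substitute y = sum_n a_n x^n.
y''(x) has coefficient (n+2)(n+1) a_{n+2} at x^n;
y'(x) has coefficient (n+1) a_{n+1} at x^n;
-2 y(x) has coefficient -2 a_n at x^n.
Matching x^n: (n+2)(n+1) a_{n+2} + (n+1) a_{n+1} - 2 a_n = 0.
Thus a_{n+2} = [-(n+1) a_{n+1} + 2 a_n] / ((n+1)(n+2)).

Check with a_0 = 3, a_1 = 0 (apply the recurrence for n = 0, 1, 2, 3): a_0 = 3, a_1 = 0, a_2 = 3, a_3 = -1, a_4 = 3/4, a_5 = -1/4.

a_(n+2) = [-(n+1) a_(n+1) + 2 a_n] / ((n+1)(n+2)); check: a_0 = 3, a_1 = 0, a_2 = 3, a_3 = -1, a_4 = 3/4, a_5 = -1/4


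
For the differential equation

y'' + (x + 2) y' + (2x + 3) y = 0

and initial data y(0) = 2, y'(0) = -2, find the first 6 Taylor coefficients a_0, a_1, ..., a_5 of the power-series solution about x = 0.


Ansatz: y(x) = sum_{n>=0} a_n x^n, so y'(x) = sum_{n>=1} n a_n x^(n-1) and y''(x) = sum_{n>=2} n(n-1) a_n x^(n-2).
Substitute into P(x) y'' + Q(x) y' + R(x) y = 0 with P(x) = 1, Q(x) = x + 2, R(x) = 2x + 3, and match powers of x.
Initial conditions: a_0 = 2, a_1 = -2.
Setting the coefficient of each power of x to zero and solving order by order (substituting the coefficients already found):
  x^0: 2 a_2 + 2 a_1 + 3 a_0 = 0  ->  2 a_2 = -2 a_1 - 3 a_0 = -2  ->  a_2 = -1
  x^1: 6 a_3 + 4 a_2 + 4 a_1 + 2 a_0 = 0  ->  6 a_3 = -4 a_2 - 4 a_1 - 2 a_0 = 8  ->  a_3 = 4/3
  x^2: 12 a_4 + 6 a_3 + 5 a_2 + 2 a_1 = 0  ->  12 a_4 = -6 a_3 - 5 a_2 - 2 a_1 = 1  ->  a_4 = 1/12
  x^3: 20 a_5 + 8 a_4 + 6 a_3 + 2 a_2 = 0  ->  20 a_5 = -8 a_4 - 6 a_3 - 2 a_2 = -20/3  ->  a_5 = -1/3
Truncated series: y(x) = 2 - 2 x - x^2 + (4/3) x^3 + (1/12) x^4 - (1/3) x^5 + O(x^6).

a_0 = 2; a_1 = -2; a_2 = -1; a_3 = 4/3; a_4 = 1/12; a_5 = -1/3


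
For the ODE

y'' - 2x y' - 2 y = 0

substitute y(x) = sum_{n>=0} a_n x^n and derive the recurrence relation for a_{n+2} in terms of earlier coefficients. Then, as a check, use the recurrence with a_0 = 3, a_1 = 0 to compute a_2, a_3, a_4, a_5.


Substitute y = sum_n a_n x^n.
y''(x) has coefficient (n+2)(n+1) a_{n+2} at x^n;
-2 x y'(x) has coefficient -2 n a_n at x^n (shift);
-2 y(x) has coefficient -2 a_n at x^n.
Matching x^n: (n+2)(n+1) a_{n+2} + (-2n - 2) a_n = 0.
Thus a_{n+2} = (2n + 2) / ((n+1)(n+2)) * a_n.

Check with a_0 = 3, a_1 = 0 (apply the recurrence for n = 0, 1, 2, 3): a_0 = 3, a_1 = 0, a_2 = 3, a_3 = 0, a_4 = 3/2, a_5 = 0.

a_(n+2) = (2n + 2) / ((n+1)(n+2)) * a_n; check: a_0 = 3, a_1 = 0, a_2 = 3, a_3 = 0, a_4 = 3/2, a_5 = 0


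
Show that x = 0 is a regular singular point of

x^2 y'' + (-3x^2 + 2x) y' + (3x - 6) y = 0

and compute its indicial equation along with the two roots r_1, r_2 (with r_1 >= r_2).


Divide by x^2 to reach normal form y'' + P_1(x) y' + P_2(x) y = 0 with P_1(x) = -3 + 2/x and P_2(x) = 3/x - 6/x^2.
x = 0 is a singular point because the y'-coefficient -3 + 2/x has a pole at x = 0 and the y-coefficient 3/x - 6/x^2 has a pole at x = 0.
It is a regular singular point because x P_1(x) = p(x) = 2 - 3x and x^2 P_2(x) = q(x) = 3x - 6 are polynomials, hence analytic at x = 0.
p(0) = 2,  q(0) = -6.
Indicial equation: r(r-1) + p(0) r + q(0) = 0, i.e. r^2 + (p(0) - 1) r + q(0) = 0, i.e. r^2 + 1 r - 6 = 0.
Discriminant: (1)^2 - 4(-6) = 25, so r = (-1 ± 5)/2.
Solving: r_1 = 2, r_2 = -3.

indicial: r^2 + 1 r - 6 = 0; roots r_1 = 2, r_2 = -3


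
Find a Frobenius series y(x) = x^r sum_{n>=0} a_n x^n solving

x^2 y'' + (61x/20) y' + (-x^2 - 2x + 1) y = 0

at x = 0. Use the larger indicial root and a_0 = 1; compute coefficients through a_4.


Write in Frobenius form y'' + (p(x)/x) y' + (q(x)/x^2) y = 0:
  p(x) = 61/20,  q(x) = -x^2 - 2x + 1.
Indicial equation: r(r-1) + (61/20) r + (1) = 0 -> roots r_1 = -4/5, r_2 = -5/4.
Take r = r_1 = -4/5. Let y(x) = x^r sum_{n>=0} a_n x^n with a_0 = 1.
Substitute y = x^r sum a_n x^n and match x^{r+n}. The recurrence is
  D(n) a_n - 2 a_{n-1} - 1 a_{n-2} = 0,  where D(n) = (r+n)(r+n-1) + (61/20)(r+n) + (1).
  a_n = [2 a_{n-1} + 1 a_{n-2}] / D(n).
Since the indicial polynomial factors as (r - r_1)(r - r_2), D(n) = (r_1 + n - r_1)(r_1 + n - r_2) = n(n + 9/20).
Evaluating step by step (a_0 = 1):
  n = 1: D(1) = 1(1 + 9/20) = 29/20; numerator = 2(1) = 2; a_1 = (2)/(29/20) = 40/29
  n = 2: D(2) = 2(2 + 9/20) = 49/10; numerator = 2(40/29) + 1(1) = 109/29; a_2 = (109/29)/(49/10) = 1090/1421
  n = 3: D(3) = 3(3 + 9/20) = 207/20; numerator = 2(1090/1421) + 1(40/29) = 4140/1421; a_3 = (4140/1421)/(207/20) = 400/1421
  n = 4: D(4) = 4(4 + 9/20) = 89/5; numerator = 2(400/1421) + 1(1090/1421) = 270/203; a_4 = (270/203)/(89/5) = 1350/18067

r = -4/5; a_0 = 1; a_1 = 40/29; a_2 = 1090/1421; a_3 = 400/1421; a_4 = 1350/18067


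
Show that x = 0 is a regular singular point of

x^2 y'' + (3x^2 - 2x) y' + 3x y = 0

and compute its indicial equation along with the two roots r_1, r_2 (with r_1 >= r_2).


Divide by x^2 to reach normal form y'' + P_1(x) y' + P_2(x) y = 0 with P_1(x) = 3 - 2/x and P_2(x) = 3/x.
x = 0 is a singular point because the y'-coefficient 3 - 2/x has a pole at x = 0 and the y-coefficient 3/x has a pole at x = 0.
It is a regular singular point because x P_1(x) = p(x) = 3x - 2 and x^2 P_2(x) = q(x) = 3x are polynomials, hence analytic at x = 0.
p(0) = -2,  q(0) = 0.
Indicial equation: r(r-1) + p(0) r + q(0) = 0, i.e. r^2 + (p(0) - 1) r + q(0) = 0, i.e. r^2 - 3 r = 0.
Discriminant: (-3)^2 - 4(0) = 9, so r = (3 ± 3)/2.
Solving: r_1 = 3, r_2 = 0.

indicial: r^2 - 3 r = 0; roots r_1 = 3, r_2 = 0


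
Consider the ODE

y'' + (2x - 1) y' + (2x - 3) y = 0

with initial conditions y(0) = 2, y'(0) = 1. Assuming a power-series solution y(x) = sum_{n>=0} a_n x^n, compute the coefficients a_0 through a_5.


Ansatz: y(x) = sum_{n>=0} a_n x^n, so y'(x) = sum_{n>=1} n a_n x^(n-1) and y''(x) = sum_{n>=2} n(n-1) a_n x^(n-2).
Substitute into P(x) y'' + Q(x) y' + R(x) y = 0 with P(x) = 1, Q(x) = 2x - 1, R(x) = 2x - 3, and match powers of x.
Initial conditions: a_0 = 2, a_1 = 1.
Setting the coefficient of each power of x to zero and solving order by order (substituting the coefficients already found):
  x^0: 2 a_2 - a_1 - 3 a_0 = 0  ->  2 a_2 = a_1 + 3 a_0 = 7  ->  a_2 = 7/2
  x^1: 6 a_3 - 2 a_2 - a_1 + 2 a_0 = 0  ->  6 a_3 = 2 a_2 + a_1 - 2 a_0 = 4  ->  a_3 = 2/3
  x^2: 12 a_4 - 3 a_3 + a_2 + 2 a_1 = 0  ->  12 a_4 = 3 a_3 - a_2 - 2 a_1 = -7/2  ->  a_4 = -7/24
  x^3: 20 a_5 - 4 a_4 + 3 a_3 + 2 a_2 = 0  ->  20 a_5 = 4 a_4 - 3 a_3 - 2 a_2 = -61/6  ->  a_5 = -61/120
Truncated series: y(x) = 2 + x + (7/2) x^2 + (2/3) x^3 - (7/24) x^4 - (61/120) x^5 + O(x^6).

a_0 = 2; a_1 = 1; a_2 = 7/2; a_3 = 2/3; a_4 = -7/24; a_5 = -61/120


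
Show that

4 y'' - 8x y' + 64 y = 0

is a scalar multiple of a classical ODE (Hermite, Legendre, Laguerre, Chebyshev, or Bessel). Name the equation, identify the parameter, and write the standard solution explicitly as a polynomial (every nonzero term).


All three coefficients share the factor 4; dividing through by 4 gives  y'' - 2x y' + 16 y = 0.
This matches the Hermite equation y'' - 2x y' + 2n y = 0 with 2n = 16, so n = 8; the polynomial solution is H_8(x).
With y = sum_k a_k x^k, matching x^k gives (k+2)(k+1) a_{k+2} = 2(k - n) a_k = 2(k - 8) a_k. The right side vanishes at k = 8, so the series with the parity of 8 terminates at degree 8.
Standard normalization: leading coefficient of H_n is 2^n, so a_8 = 2^8 = 256. Work downward with a_k = (k+1)(k+2) a_{k+2} / (2(k - n)):
  a_6 = (7)(8)(256) / (2(6 - 8)) = 14336/(-4) = -3584
  a_4 = (5)(6)(-3584) / (2(4 - 8)) = -107520/(-8) = 13440
  a_2 = (3)(4)(13440) / (2(2 - 8)) = 161280/(-12) = -13440
  a_0 = (1)(2)(-13440) / (2(0 - 8)) = -26880/(-16) = 1680
Hence H_8(x) = 256 x^8 - 3584 x^6 + 13440 x^4 - 13440 x^2 + 1680.

H_8(x); series = 256 x^8 - 3584 x^6 + 13440 x^4 - 13440 x^2 + 1680


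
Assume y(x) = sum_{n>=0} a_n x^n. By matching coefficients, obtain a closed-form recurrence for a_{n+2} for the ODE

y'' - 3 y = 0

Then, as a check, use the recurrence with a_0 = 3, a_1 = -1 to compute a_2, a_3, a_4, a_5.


Substitute y = sum_n a_n x^n into y'' + (const) y = 0.
y''(x) = sum_{n>=0} (n+2)(n+1) a_{n+2} x^n.
The ODE becomes sum_n [(n+2)(n+1) a_{n+2} - 3 a_n] x^n = 0.
Setting each coefficient to zero gives the recurrence:
  (n+2)(n+1) a_{n+2} - 3 a_n = 0,
  a_{n+2} = 3 / ((n+1)(n+2)) a_n.

Check with a_0 = 3, a_1 = -1 (apply the recurrence for n = 0, 1, 2, 3): a_0 = 3, a_1 = -1, a_2 = 9/2, a_3 = -1/2, a_4 = 9/8, a_5 = -3/40.

a_{n+2} = 3/((n+1)(n+2)) * a_n; check: a_0 = 3, a_1 = -1, a_2 = 9/2, a_3 = -1/2, a_4 = 9/8, a_5 = -3/40


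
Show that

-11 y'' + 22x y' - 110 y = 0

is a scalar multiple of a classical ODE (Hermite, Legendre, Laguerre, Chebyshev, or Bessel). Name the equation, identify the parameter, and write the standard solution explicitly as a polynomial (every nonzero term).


All three coefficients share the factor -11; dividing through by -11 gives  y'' - 2x y' + 10 y = 0.
This matches the Hermite equation y'' - 2x y' + 2n y = 0 with 2n = 10, so n = 5; the polynomial solution is H_5(x).
With y = sum_k a_k x^k, matching x^k gives (k+2)(k+1) a_{k+2} = 2(k - n) a_k = 2(k - 5) a_k. The right side vanishes at k = 5, so the series with the parity of 5 terminates at degree 5.
Standard normalization: leading coefficient of H_n is 2^n, so a_5 = 2^5 = 32. Work downward with a_k = (k+1)(k+2) a_{k+2} / (2(k - n)):
  a_3 = (4)(5)(32) / (2(3 - 5)) = 640/(-4) = -160
  a_1 = (2)(3)(-160) / (2(1 - 5)) = -960/(-8) = 120
Hence H_5(x) = 32 x^5 - 160 x^3 + 120 x.

H_5(x); series = 32 x^5 - 160 x^3 + 120 x


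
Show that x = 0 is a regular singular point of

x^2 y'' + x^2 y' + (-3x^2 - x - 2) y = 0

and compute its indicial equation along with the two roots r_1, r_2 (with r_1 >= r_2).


Divide by x^2 to reach normal form y'' + P_1(x) y' + P_2(x) y = 0 with P_1(x) = 1 and P_2(x) = -3 - 1/x - 2/x^2.
x = 0 is a singular point because the y-coefficient -3 - 1/x - 2/x^2 has a pole at x = 0.
It is a regular singular point because x P_1(x) = p(x) = x and x^2 P_2(x) = q(x) = -3x^2 - x - 2 are polynomials, hence analytic at x = 0.
p(0) = 0,  q(0) = -2.
Indicial equation: r(r-1) + p(0) r + q(0) = 0, i.e. r^2 + (p(0) - 1) r + q(0) = 0, i.e. r^2 - 1 r - 2 = 0.
Discriminant: (-1)^2 - 4(-2) = 9, so r = (1 ± 3)/2.
Solving: r_1 = 2, r_2 = -1.

indicial: r^2 - 1 r - 2 = 0; roots r_1 = 2, r_2 = -1


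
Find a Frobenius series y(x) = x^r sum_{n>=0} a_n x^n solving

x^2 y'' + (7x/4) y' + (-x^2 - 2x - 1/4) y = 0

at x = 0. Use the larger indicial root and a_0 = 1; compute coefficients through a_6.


Write in Frobenius form y'' + (p(x)/x) y' + (q(x)/x^2) y = 0:
  p(x) = 7/4,  q(x) = -x^2 - 2x - 1/4.
Indicial equation: r(r-1) + (7/4) r + (-1/4) = 0 -> roots r_1 = 1/4, r_2 = -1.
Take r = r_1 = 1/4. Let y(x) = x^r sum_{n>=0} a_n x^n with a_0 = 1.
Substitute y = x^r sum a_n x^n and match x^{r+n}. The recurrence is
  D(n) a_n - 2 a_{n-1} - 1 a_{n-2} = 0,  where D(n) = (r+n)(r+n-1) + (7/4)(r+n) + (-1/4).
  a_n = [2 a_{n-1} + 1 a_{n-2}] / D(n).
Since the indicial polynomial factors as (r - r_1)(r - r_2), D(n) = (r_1 + n - r_1)(r_1 + n - r_2) = n(n + 5/4).
Evaluating step by step (a_0 = 1):
  n = 1: D(1) = 1(1 + 5/4) = 9/4; numerator = 2(1) = 2; a_1 = (2)/(9/4) = 8/9
  n = 2: D(2) = 2(2 + 5/4) = 13/2; numerator = 2(8/9) + 1(1) = 25/9; a_2 = (25/9)/(13/2) = 50/117
  n = 3: D(3) = 3(3 + 5/4) = 51/4; numerator = 2(50/117) + 1(8/9) = 68/39; a_3 = (68/39)/(51/4) = 16/117
  n = 4: D(4) = 4(4 + 5/4) = 21; numerator = 2(16/117) + 1(50/117) = 82/117; a_4 = (82/117)/(21) = 82/2457
  n = 5: D(5) = 5(5 + 5/4) = 125/4; numerator = 2(82/2457) + 1(16/117) = 500/2457; a_5 = (500/2457)/(125/4) = 16/2457
  n = 6: D(6) = 6(6 + 5/4) = 87/2; numerator = 2(16/2457) + 1(82/2457) = 38/819; a_6 = (38/819)/(87/2) = 76/71253

r = 1/4; a_0 = 1; a_1 = 8/9; a_2 = 50/117; a_3 = 16/117; a_4 = 82/2457; a_5 = 16/2457; a_6 = 76/71253


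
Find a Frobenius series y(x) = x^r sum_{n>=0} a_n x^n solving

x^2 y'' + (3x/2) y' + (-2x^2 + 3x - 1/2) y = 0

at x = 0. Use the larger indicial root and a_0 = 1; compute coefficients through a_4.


Write in Frobenius form y'' + (p(x)/x) y' + (q(x)/x^2) y = 0:
  p(x) = 3/2,  q(x) = -2x^2 + 3x - 1/2.
Indicial equation: r(r-1) + (3/2) r + (-1/2) = 0 -> roots r_1 = 1/2, r_2 = -1.
Take r = r_1 = 1/2. Let y(x) = x^r sum_{n>=0} a_n x^n with a_0 = 1.
Substitute y = x^r sum a_n x^n and match x^{r+n}. The recurrence is
  D(n) a_n + 3 a_{n-1} - 2 a_{n-2} = 0,  where D(n) = (r+n)(r+n-1) + (3/2)(r+n) + (-1/2).
  a_n = [-3 a_{n-1} + 2 a_{n-2}] / D(n).
Since the indicial polynomial factors as (r - r_1)(r - r_2), D(n) = (r_1 + n - r_1)(r_1 + n - r_2) = n(n + 3/2).
Evaluating step by step (a_0 = 1):
  n = 1: D(1) = 1(1 + 3/2) = 5/2; numerator = -3(1) = -3; a_1 = (-3)/(5/2) = -6/5
  n = 2: D(2) = 2(2 + 3/2) = 7; numerator = -3(-6/5) + 2(1) = 28/5; a_2 = (28/5)/(7) = 4/5
  n = 3: D(3) = 3(3 + 3/2) = 27/2; numerator = -3(4/5) + 2(-6/5) = -24/5; a_3 = (-24/5)/(27/2) = -16/45
  n = 4: D(4) = 4(4 + 3/2) = 22; numerator = -3(-16/45) + 2(4/5) = 8/3; a_4 = (8/3)/(22) = 4/33

r = 1/2; a_0 = 1; a_1 = -6/5; a_2 = 4/5; a_3 = -16/45; a_4 = 4/33


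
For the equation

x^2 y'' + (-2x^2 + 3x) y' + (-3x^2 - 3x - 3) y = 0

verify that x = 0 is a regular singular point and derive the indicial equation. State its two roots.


Divide by x^2 to reach normal form y'' + P_1(x) y' + P_2(x) y = 0 with P_1(x) = -2 + 3/x and P_2(x) = -3 - 3/x - 3/x^2.
x = 0 is a singular point because the y'-coefficient -2 + 3/x has a pole at x = 0 and the y-coefficient -3 - 3/x - 3/x^2 has a pole at x = 0.
It is a regular singular point because x P_1(x) = p(x) = 3 - 2x and x^2 P_2(x) = q(x) = -3x^2 - 3x - 3 are polynomials, hence analytic at x = 0.
p(0) = 3,  q(0) = -3.
Indicial equation: r(r-1) + p(0) r + q(0) = 0, i.e. r^2 + (p(0) - 1) r + q(0) = 0, i.e. r^2 + 2 r - 3 = 0.
Discriminant: (2)^2 - 4(-3) = 16, so r = (-2 ± 4)/2.
Solving: r_1 = 1, r_2 = -3.

indicial: r^2 + 2 r - 3 = 0; roots r_1 = 1, r_2 = -3


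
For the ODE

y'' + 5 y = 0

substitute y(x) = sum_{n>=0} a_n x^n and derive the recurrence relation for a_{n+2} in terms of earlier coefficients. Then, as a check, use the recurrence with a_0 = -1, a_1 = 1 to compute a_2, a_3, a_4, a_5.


Substitute y = sum_n a_n x^n into y'' + (const) y = 0.
y''(x) = sum_{n>=0} (n+2)(n+1) a_{n+2} x^n.
The ODE becomes sum_n [(n+2)(n+1) a_{n+2} + 5 a_n] x^n = 0.
Setting each coefficient to zero gives the recurrence:
  (n+2)(n+1) a_{n+2} + 5 a_n = 0,
  a_{n+2} = -5 / ((n+1)(n+2)) a_n.

Check with a_0 = -1, a_1 = 1 (apply the recurrence for n = 0, 1, 2, 3): a_0 = -1, a_1 = 1, a_2 = 5/2, a_3 = -5/6, a_4 = -25/24, a_5 = 5/24.

a_{n+2} = -5/((n+1)(n+2)) * a_n; check: a_0 = -1, a_1 = 1, a_2 = 5/2, a_3 = -5/6, a_4 = -25/24, a_5 = 5/24


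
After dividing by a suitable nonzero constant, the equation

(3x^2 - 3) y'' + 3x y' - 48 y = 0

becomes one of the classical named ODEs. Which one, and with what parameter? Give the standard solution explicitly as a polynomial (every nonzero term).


All three coefficients share the factor -3; dividing through by -3 gives  (1 - x^2) y'' - x y' + 16 y = 0.
This matches the Chebyshev equation (1 - x^2) y'' - x y' + n^2 y = 0 (note the -x y' term, not -2x y') with n^2 = 16, so n = 4; the polynomial solution is T_4(x).
With y = sum_k a_k x^k, matching x^k gives (k+2)(k+1) a_{k+2} = (k^2 - n^2) a_k = (k - 4)(k + 4) a_k. The right side vanishes at k = 4, so the series with the parity of 4 terminates at degree 4.
Standard normalization: leading coefficient of T_n is 2^(n-1), so a_4 = 2^3 = 8. Work downward with a_k = (k+1)(k+2) a_{k+2} / ((k - 4)(k + 4)):
  a_2 = (3)(4)(8) / ((2 - 4)(2 + 4)) = 96/(-12) = -8
  a_0 = (1)(2)(-8) / ((0 - 4)(0 + 4)) = -16/(-16) = 1
Hence T_4(x) = 8 x^4 - 8 x^2 + 1.

T_4(x); series = 8 x^4 - 8 x^2 + 1


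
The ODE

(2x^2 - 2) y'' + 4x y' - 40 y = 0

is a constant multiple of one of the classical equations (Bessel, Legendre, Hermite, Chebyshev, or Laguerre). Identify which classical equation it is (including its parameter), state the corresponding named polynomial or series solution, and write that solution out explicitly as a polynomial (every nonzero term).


All three coefficients share the factor -2; dividing through by -2 gives  (1 - x^2) y'' - 2x y' + 20 y = 0.
This matches the Legendre equation (1 - x^2) y'' - 2x y' + n(n+1) y = 0 (note the -2x y' term) with n(n+1) = 20, so n = 4; the polynomial solution is P_4(x).
With y = sum_k a_k x^k, matching x^k gives (k+2)(k+1) a_{k+2} = [k(k+1) - n(n+1)] a_k = (k - 4)(k + 5) a_k. The right side vanishes at k = 4, so the series with the parity of 4 terminates at degree 4.
Standard normalization (P_n(1) = 1): leading coefficient (2n)!/(2^n (n!)^2) = 40320/(16*576) = 35/8, so a_4 = 35/8. Work downward with a_k = (k+1)(k+2) a_{k+2} / ((k - 4)(k + 5)):
  a_2 = (3)(4)(35/8) / ((2 - 4)(2 + 5)) = (105/2)/(-14) = -15/4
  a_0 = (1)(2)(-15/4) / ((0 - 4)(0 + 5)) = (-15/2)/(-20) = 3/8
Hence P_4(x) = 35 x^4/8 - 15 x^2/4 + 3/8.

P_4(x); series = 35 x^4/8 - 15 x^2/4 + 3/8


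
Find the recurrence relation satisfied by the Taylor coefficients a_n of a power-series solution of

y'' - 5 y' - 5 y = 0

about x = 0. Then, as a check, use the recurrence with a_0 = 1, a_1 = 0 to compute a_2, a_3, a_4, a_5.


Substitute y = sum_n a_n x^n.
y''(x) has coefficient (n+2)(n+1) a_{n+2} at x^n;
-5 y'(x) has coefficient -5 (n+1) a_{n+1} at x^n;
-5 y(x) has coefficient -5 a_n at x^n.
Matching x^n: (n+2)(n+1) a_{n+2} - 5 (n+1) a_{n+1} - 5 a_n = 0.
Thus a_{n+2} = [5 (n+1) a_{n+1} + 5 a_n] / ((n+1)(n+2)).

Check with a_0 = 1, a_1 = 0 (apply the recurrence for n = 0, 1, 2, 3): a_0 = 1, a_1 = 0, a_2 = 5/2, a_3 = 25/6, a_4 = 25/4, a_5 = 175/24.

a_(n+2) = [5 (n+1) a_(n+1) + 5 a_n] / ((n+1)(n+2)); check: a_0 = 1, a_1 = 0, a_2 = 5/2, a_3 = 25/6, a_4 = 25/4, a_5 = 175/24


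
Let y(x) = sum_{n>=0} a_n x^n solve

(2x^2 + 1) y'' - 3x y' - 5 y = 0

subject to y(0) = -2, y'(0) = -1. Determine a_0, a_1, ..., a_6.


Ansatz: y(x) = sum_{n>=0} a_n x^n, so y'(x) = sum_{n>=1} n a_n x^(n-1) and y''(x) = sum_{n>=2} n(n-1) a_n x^(n-2).
Substitute into P(x) y'' + Q(x) y' + R(x) y = 0 with P(x) = 2x^2 + 1, Q(x) = -3x, R(x) = -5, and match powers of x.
Initial conditions: a_0 = -2, a_1 = -1.
Setting the coefficient of each power of x to zero and solving order by order (substituting the coefficients already found):
  x^0: 2 a_2 - 5 a_0 = 0  ->  2 a_2 = 5 a_0 = -10  ->  a_2 = -5
  x^1: 6 a_3 - 8 a_1 = 0  ->  6 a_3 = 8 a_1 = -8  ->  a_3 = -4/3
  x^2: 12 a_4 - 7 a_2 = 0  ->  12 a_4 = 7 a_2 = -35  ->  a_4 = -35/12
  x^3: 20 a_5 - 2 a_3 = 0  ->  20 a_5 = 2 a_3 = -8/3  ->  a_5 = -2/15
  x^4: 30 a_6 + 7 a_4 = 0  ->  30 a_6 = -7 a_4 = 245/12  ->  a_6 = 49/72
Truncated series: y(x) = -2 - x - 5 x^2 - (4/3) x^3 - (35/12) x^4 - (2/15) x^5 + (49/72) x^6 + O(x^7).

a_0 = -2; a_1 = -1; a_2 = -5; a_3 = -4/3; a_4 = -35/12; a_5 = -2/15; a_6 = 49/72


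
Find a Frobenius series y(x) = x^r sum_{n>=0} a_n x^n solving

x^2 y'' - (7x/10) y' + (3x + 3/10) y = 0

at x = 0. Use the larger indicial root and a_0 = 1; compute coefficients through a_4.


Write in Frobenius form y'' + (p(x)/x) y' + (q(x)/x^2) y = 0:
  p(x) = -7/10,  q(x) = 3x + 3/10.
Indicial equation: r(r-1) + (-7/10) r + (3/10) = 0 -> roots r_1 = 3/2, r_2 = 1/5.
Take r = r_1 = 3/2. Let y(x) = x^r sum_{n>=0} a_n x^n with a_0 = 1.
Substitute y = x^r sum a_n x^n and match x^{r+n}. The recurrence is
  D(n) a_n + 3 a_{n-1} = 0,  where D(n) = (r+n)(r+n-1) + (-7/10)(r+n) + (3/10).
  a_n = -3 / D(n) * a_{n-1}.
Since the indicial polynomial factors as (r - r_1)(r - r_2), D(n) = (r_1 + n - r_1)(r_1 + n - r_2) = n(n + 13/10).
Evaluating step by step (a_0 = 1):
  n = 1: D(1) = 1(1 + 13/10) = 23/10; numerator = -3(1) = -3; a_1 = (-3)/(23/10) = -30/23
  n = 2: D(2) = 2(2 + 13/10) = 33/5; numerator = -3(-30/23) = 90/23; a_2 = (90/23)/(33/5) = 150/253
  n = 3: D(3) = 3(3 + 13/10) = 129/10; numerator = -3(150/253) = -450/253; a_3 = (-450/253)/(129/10) = -1500/10879
  n = 4: D(4) = 4(4 + 13/10) = 106/5; numerator = -3(-1500/10879) = 4500/10879; a_4 = (4500/10879)/(106/5) = 11250/576587

r = 3/2; a_0 = 1; a_1 = -30/23; a_2 = 150/253; a_3 = -1500/10879; a_4 = 11250/576587


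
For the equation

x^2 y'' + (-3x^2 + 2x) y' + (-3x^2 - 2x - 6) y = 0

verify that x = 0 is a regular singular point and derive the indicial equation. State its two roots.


Divide by x^2 to reach normal form y'' + P_1(x) y' + P_2(x) y = 0 with P_1(x) = -3 + 2/x and P_2(x) = -3 - 2/x - 6/x^2.
x = 0 is a singular point because the y'-coefficient -3 + 2/x has a pole at x = 0 and the y-coefficient -3 - 2/x - 6/x^2 has a pole at x = 0.
It is a regular singular point because x P_1(x) = p(x) = 2 - 3x and x^2 P_2(x) = q(x) = -3x^2 - 2x - 6 are polynomials, hence analytic at x = 0.
p(0) = 2,  q(0) = -6.
Indicial equation: r(r-1) + p(0) r + q(0) = 0, i.e. r^2 + (p(0) - 1) r + q(0) = 0, i.e. r^2 + 1 r - 6 = 0.
Discriminant: (1)^2 - 4(-6) = 25, so r = (-1 ± 5)/2.
Solving: r_1 = 2, r_2 = -3.

indicial: r^2 + 1 r - 6 = 0; roots r_1 = 2, r_2 = -3


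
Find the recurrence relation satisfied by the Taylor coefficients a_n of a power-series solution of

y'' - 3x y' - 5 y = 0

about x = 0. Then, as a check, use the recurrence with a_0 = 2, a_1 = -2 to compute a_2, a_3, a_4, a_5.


Substitute y = sum_n a_n x^n.
y''(x) has coefficient (n+2)(n+1) a_{n+2} at x^n;
-3 x y'(x) has coefficient -3 n a_n at x^n (shift);
-5 y(x) has coefficient -5 a_n at x^n.
Matching x^n: (n+2)(n+1) a_{n+2} + (-3n - 5) a_n = 0.
Thus a_{n+2} = (3n + 5) / ((n+1)(n+2)) * a_n.

Check with a_0 = 2, a_1 = -2 (apply the recurrence for n = 0, 1, 2, 3): a_0 = 2, a_1 = -2, a_2 = 5, a_3 = -8/3, a_4 = 55/12, a_5 = -28/15.

a_(n+2) = (3n + 5) / ((n+1)(n+2)) * a_n; check: a_0 = 2, a_1 = -2, a_2 = 5, a_3 = -8/3, a_4 = 55/12, a_5 = -28/15


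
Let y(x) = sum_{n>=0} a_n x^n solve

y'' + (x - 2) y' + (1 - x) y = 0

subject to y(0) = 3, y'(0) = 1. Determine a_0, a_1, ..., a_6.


Ansatz: y(x) = sum_{n>=0} a_n x^n, so y'(x) = sum_{n>=1} n a_n x^(n-1) and y''(x) = sum_{n>=2} n(n-1) a_n x^(n-2).
Substitute into P(x) y'' + Q(x) y' + R(x) y = 0 with P(x) = 1, Q(x) = x - 2, R(x) = 1 - x, and match powers of x.
Initial conditions: a_0 = 3, a_1 = 1.
Setting the coefficient of each power of x to zero and solving order by order (substituting the coefficients already found):
  x^0: 2 a_2 - 2 a_1 + a_0 = 0  ->  2 a_2 = 2 a_1 - a_0 = -1  ->  a_2 = -1/2
  x^1: 6 a_3 - 4 a_2 + 2 a_1 - a_0 = 0  ->  6 a_3 = 4 a_2 - 2 a_1 + a_0 = -1  ->  a_3 = -1/6
  x^2: 12 a_4 - 6 a_3 + 3 a_2 - a_1 = 0  ->  12 a_4 = 6 a_3 - 3 a_2 + a_1 = 3/2  ->  a_4 = 1/8
  x^3: 20 a_5 - 8 a_4 + 4 a_3 - a_2 = 0  ->  20 a_5 = 8 a_4 - 4 a_3 + a_2 = 7/6  ->  a_5 = 7/120
  x^4: 30 a_6 - 10 a_5 + 5 a_4 - a_3 = 0  ->  30 a_6 = 10 a_5 - 5 a_4 + a_3 = -5/24  ->  a_6 = -1/144
Truncated series: y(x) = 3 + x - (1/2) x^2 - (1/6) x^3 + (1/8) x^4 + (7/120) x^5 - (1/144) x^6 + O(x^7).

a_0 = 3; a_1 = 1; a_2 = -1/2; a_3 = -1/6; a_4 = 1/8; a_5 = 7/120; a_6 = -1/144


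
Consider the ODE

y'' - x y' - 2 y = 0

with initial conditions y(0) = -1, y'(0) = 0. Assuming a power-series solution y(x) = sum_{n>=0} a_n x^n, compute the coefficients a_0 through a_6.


Ansatz: y(x) = sum_{n>=0} a_n x^n, so y'(x) = sum_{n>=1} n a_n x^(n-1) and y''(x) = sum_{n>=2} n(n-1) a_n x^(n-2).
Substitute into P(x) y'' + Q(x) y' + R(x) y = 0 with P(x) = 1, Q(x) = -x, R(x) = -2, and match powers of x.
Initial conditions: a_0 = -1, a_1 = 0.
Setting the coefficient of each power of x to zero and solving order by order (substituting the coefficients already found):
  x^0: 2 a_2 - 2 a_0 = 0  ->  2 a_2 = 2 a_0 = -2  ->  a_2 = -1
  x^1: 6 a_3 - 3 a_1 = 0  ->  6 a_3 = 3 a_1 = 0  ->  a_3 = 0
  x^2: 12 a_4 - 4 a_2 = 0  ->  12 a_4 = 4 a_2 = -4  ->  a_4 = -1/3
  x^3: 20 a_5 - 5 a_3 = 0  ->  20 a_5 = 5 a_3 = 0  ->  a_5 = 0
  x^4: 30 a_6 - 6 a_4 = 0  ->  30 a_6 = 6 a_4 = -2  ->  a_6 = -1/15
Truncated series: y(x) = -1 - x^2 - (1/3) x^4 - (1/15) x^6 + O(x^7).

a_0 = -1; a_1 = 0; a_2 = -1; a_3 = 0; a_4 = -1/3; a_5 = 0; a_6 = -1/15


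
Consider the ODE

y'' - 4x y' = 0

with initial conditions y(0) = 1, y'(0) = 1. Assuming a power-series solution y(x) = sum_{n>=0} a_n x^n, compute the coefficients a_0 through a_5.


Ansatz: y(x) = sum_{n>=0} a_n x^n, so y'(x) = sum_{n>=1} n a_n x^(n-1) and y''(x) = sum_{n>=2} n(n-1) a_n x^(n-2).
Substitute into P(x) y'' + Q(x) y' + R(x) y = 0 with P(x) = 1, Q(x) = -4x, R(x) = 0, and match powers of x.
Initial conditions: a_0 = 1, a_1 = 1.
Setting the coefficient of each power of x to zero and solving order by order (substituting the coefficients already found):
  x^0: 2 a_2 = 0  ->  a_2 = 0
  x^1: 6 a_3 - 4 a_1 = 0  ->  6 a_3 = 4 a_1 = 4  ->  a_3 = 2/3
  x^2: 12 a_4 - 8 a_2 = 0  ->  12 a_4 = 8 a_2 = 0  ->  a_4 = 0
  x^3: 20 a_5 - 12 a_3 = 0  ->  20 a_5 = 12 a_3 = 8  ->  a_5 = 2/5
Truncated series: y(x) = 1 + x + (2/3) x^3 + (2/5) x^5 + O(x^6).

a_0 = 1; a_1 = 1; a_2 = 0; a_3 = 2/3; a_4 = 0; a_5 = 2/5


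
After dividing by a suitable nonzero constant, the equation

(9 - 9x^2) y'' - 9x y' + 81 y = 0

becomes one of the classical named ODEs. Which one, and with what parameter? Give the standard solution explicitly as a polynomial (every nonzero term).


All three coefficients share the factor 9; dividing through by 9 gives  (1 - x^2) y'' - x y' + 9 y = 0.
This matches the Chebyshev equation (1 - x^2) y'' - x y' + n^2 y = 0 (note the -x y' term, not -2x y') with n^2 = 9, so n = 3; the polynomial solution is T_3(x).
With y = sum_k a_k x^k, matching x^k gives (k+2)(k+1) a_{k+2} = (k^2 - n^2) a_k = (k - 3)(k + 3) a_k. The right side vanishes at k = 3, so the series with the parity of 3 terminates at degree 3.
Standard normalization: leading coefficient of T_n is 2^(n-1), so a_3 = 2^2 = 4. Work downward with a_k = (k+1)(k+2) a_{k+2} / ((k - 3)(k + 3)):
  a_1 = (2)(3)(4) / ((1 - 3)(1 + 3)) = 24/(-8) = -3
Hence T_3(x) = 4 x^3 - 3 x.

T_3(x); series = 4 x^3 - 3 x
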